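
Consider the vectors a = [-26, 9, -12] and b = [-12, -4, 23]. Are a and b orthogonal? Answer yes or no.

yes

a · b = (-26)·(-12) + 9·(-4) + (-12)·23 = 312 - 36 - 276 = 0
Zero, so the vectors are orthogonal.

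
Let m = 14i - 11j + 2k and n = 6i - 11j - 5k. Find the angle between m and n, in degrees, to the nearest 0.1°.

36.2

m · n = 14·6 + (-11)·(-11) + 2·(-5) = 84 + 121 - 10 = 195
|m|² = 196 + 121 + 4 = 321,  |m| = √321 ≈ 17.916473
|n|² = 36 + 121 + 25 = 182,  |n| = √182 ≈ 13.490738
cos θ = 195 / (17.916473 · 13.490738) ≈ 0.80676
θ = arccos(0.80676) ≈ 36.2°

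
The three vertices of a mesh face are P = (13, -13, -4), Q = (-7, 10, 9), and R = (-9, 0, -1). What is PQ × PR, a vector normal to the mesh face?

(-100, -226, 246)

PQ = (-20, 23, 13)
PR = (-22, 13, 3)
i: 23·3 - 13·13 = 69 - 169 = -100
j: 13·(-22) - (-20)·3 = -286 - (-60) = -226
k: (-20)·13 - 23·(-22) = -260 - (-506) = 246
PQ × PR = (-100, -226, 246)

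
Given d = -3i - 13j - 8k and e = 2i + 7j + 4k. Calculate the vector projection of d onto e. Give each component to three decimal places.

d · e = (-3)·2 + (-13)·7 + (-8)·4 = -6 - 91 - 32 = -129
|e|² = 4 + 49 + 16 = 69
proj_e d = (-129/69) · (2, 7, 4) ≈ (-3.739, -13.087, -7.478)

(-3.739, -13.087, -7.478)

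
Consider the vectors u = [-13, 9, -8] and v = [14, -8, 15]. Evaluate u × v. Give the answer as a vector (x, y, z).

i: 9·15 - (-8)·(-8) = 135 - 64 = 71
j: (-8)·14 - (-13)·15 = -112 - (-195) = 83
k: (-13)·(-8) - 9·14 = 104 - 126 = -22
u × v = (71, 83, -22)

(71, 83, -22)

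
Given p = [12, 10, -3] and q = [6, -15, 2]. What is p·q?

p · q = 12·6 + 10·(-15) + (-3)·2 = 72 - 150 - 6 = -84

-84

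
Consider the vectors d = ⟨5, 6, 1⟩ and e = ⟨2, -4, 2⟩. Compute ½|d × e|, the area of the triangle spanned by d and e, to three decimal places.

i: 6·2 - 1·(-4) = 12 - (-4) = 16
j: 1·2 - 5·2 = 2 - 10 = -8
k: 5·(-4) - 6·2 = -20 - 12 = -32
d × e = (16, -8, -32)
|d × e| = √(16² + (-8)² + (-32)²) = √1344 ≈ 36.6606
area = ½ · 36.6606 ≈ 18.330

18.330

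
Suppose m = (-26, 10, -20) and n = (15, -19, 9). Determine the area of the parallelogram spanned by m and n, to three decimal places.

454.744

i: 10·9 - (-20)·(-19) = 90 - 380 = -290
j: (-20)·15 - (-26)·9 = -300 - (-234) = -66
k: (-26)·(-19) - 10·15 = 494 - 150 = 344
m × n = (-290, -66, 344)
|m × n| = √((-290)² + (-66)² + 344²) = √206792 ≈ 454.7439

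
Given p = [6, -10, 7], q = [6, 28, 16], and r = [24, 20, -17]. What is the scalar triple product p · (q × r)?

-13500

q × r:
i: 28·(-17) - 16·20 = -476 - 320 = -796
j: 16·24 - 6·(-17) = 384 - (-102) = 486
k: 6·20 - 28·24 = 120 - 672 = -552
q × r = (-796, 486, -552)
p · (q × r) = 6·(-796) + (-10)·486 + 7·(-552) = -4776 - 4860 - 3864 = -13500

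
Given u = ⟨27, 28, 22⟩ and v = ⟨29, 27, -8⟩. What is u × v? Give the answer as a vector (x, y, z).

i: 28·(-8) - 22·27 = -224 - 594 = -818
j: 22·29 - 27·(-8) = 638 - (-216) = 854
k: 27·27 - 28·29 = 729 - 812 = -83
u × v = (-818, 854, -83)

(-818, 854, -83)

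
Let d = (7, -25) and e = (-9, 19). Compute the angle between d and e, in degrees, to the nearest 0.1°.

170.3

d · e = 7·(-9) + (-25)·19 = -63 - 475 = -538
|d|² = 49 + 625 = 674,  |d| = √674 ≈ 25.961510
|e|² = 81 + 361 = 442,  |e| = √442 ≈ 21.023796
cos θ = -538 / (25.961510 · 21.023796) ≈ -0.98569
θ = arccos(-0.98569) ≈ 170.3°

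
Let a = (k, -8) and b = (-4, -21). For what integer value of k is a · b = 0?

42

a · b = k·(-4) + (-8)·(-21) = 168 - 4k
Set equal to 0: -4k = -168, so k = 42.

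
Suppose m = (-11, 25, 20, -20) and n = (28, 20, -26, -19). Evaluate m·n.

m · n = (-11)·28 + 25·20 + 20·(-26) + (-20)·(-19) = -308 + 500 - 520 + 380 = 52

52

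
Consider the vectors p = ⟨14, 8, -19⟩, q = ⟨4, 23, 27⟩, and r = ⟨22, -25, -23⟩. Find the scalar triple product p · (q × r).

q × r:
i: 23·(-23) - 27·(-25) = -529 - (-675) = 146
j: 27·22 - 4·(-23) = 594 - (-92) = 686
k: 4·(-25) - 23·22 = -100 - 506 = -606
q × r = (146, 686, -606)
p · (q × r) = 14·146 + 8·686 + (-19)·(-606) = 2044 + 5488 + 11514 = 19046

19046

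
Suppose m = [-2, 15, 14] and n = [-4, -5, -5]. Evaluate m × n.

i: 15·(-5) - 14·(-5) = -75 - (-70) = -5
j: 14·(-4) - (-2)·(-5) = -56 - 10 = -66
k: (-2)·(-5) - 15·(-4) = 10 - (-60) = 70
m × n = (-5, -66, 70)

(-5, -66, 70)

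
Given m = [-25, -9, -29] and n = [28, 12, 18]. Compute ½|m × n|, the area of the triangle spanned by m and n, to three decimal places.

i: (-9)·18 - (-29)·12 = -162 - (-348) = 186
j: (-29)·28 - (-25)·18 = -812 - (-450) = -362
k: (-25)·12 - (-9)·28 = -300 - (-252) = -48
m × n = (186, -362, -48)
|m × n| = √(186² + (-362)² + (-48)²) = √167944 ≈ 409.8097
area = ½ · 409.8097 ≈ 204.905

204.905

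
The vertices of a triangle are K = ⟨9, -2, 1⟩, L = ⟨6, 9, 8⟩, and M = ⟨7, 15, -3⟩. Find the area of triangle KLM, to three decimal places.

KL = (-3, 11, 7),  KM = (-2, 17, -4)
i: 11·(-4) - 7·17 = -44 - 119 = -163
j: 7·(-2) - (-3)·(-4) = -14 - 12 = -26
k: (-3)·17 - 11·(-2) = -51 - (-22) = -29
KL × KM = (-163, -26, -29)
|KL × KM| = √28086 ≈ 167.5888
area = ½ · 167.5888 ≈ 83.794

83.794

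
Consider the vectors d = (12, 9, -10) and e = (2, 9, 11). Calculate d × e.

i: 9·11 - (-10)·9 = 99 - (-90) = 189
j: (-10)·2 - 12·11 = -20 - 132 = -152
k: 12·9 - 9·2 = 108 - 18 = 90
d × e = (189, -152, 90)

(189, -152, 90)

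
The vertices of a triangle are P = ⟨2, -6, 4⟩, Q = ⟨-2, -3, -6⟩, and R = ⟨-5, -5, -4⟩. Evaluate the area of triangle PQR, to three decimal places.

21.960

PQ = (-4, 3, -10),  PR = (-7, 1, -8)
i: 3·(-8) - (-10)·1 = -24 - (-10) = -14
j: (-10)·(-7) - (-4)·(-8) = 70 - 32 = 38
k: (-4)·1 - 3·(-7) = -4 - (-21) = 17
PQ × PR = (-14, 38, 17)
|PQ × PR| = √1929 ≈ 43.9204
area = ½ · 43.9204 ≈ 21.960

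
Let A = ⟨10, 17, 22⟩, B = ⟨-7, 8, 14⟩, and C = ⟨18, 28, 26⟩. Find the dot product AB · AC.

AB = B − A = (-17, -9, -8)
AC = C − A = (8, 11, 4)
AB · AC = (-17)·8 + (-9)·11 + (-8)·4 = -136 - 99 - 32 = -267

-267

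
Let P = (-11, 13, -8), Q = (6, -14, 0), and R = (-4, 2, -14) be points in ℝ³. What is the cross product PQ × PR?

PQ = (17, -27, 8)
PR = (7, -11, -6)
i: (-27)·(-6) - 8·(-11) = 162 - (-88) = 250
j: 8·7 - 17·(-6) = 56 - (-102) = 158
k: 17·(-11) - (-27)·7 = -187 - (-189) = 2
PQ × PR = (250, 158, 2)

(250, 158, 2)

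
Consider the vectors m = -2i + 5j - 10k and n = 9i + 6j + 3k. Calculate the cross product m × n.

(75, -84, -57)

i: 5·3 - (-10)·6 = 15 - (-60) = 75
j: (-10)·9 - (-2)·3 = -90 - (-6) = -84
k: (-2)·6 - 5·9 = -12 - 45 = -57
m × n = (75, -84, -57)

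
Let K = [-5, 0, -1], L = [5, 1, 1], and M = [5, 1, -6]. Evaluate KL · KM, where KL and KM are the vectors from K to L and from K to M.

KL = L − K = (10, 1, 2)
KM = M − K = (10, 1, -5)
KL · KM = 10·10 + 1·1 + 2·(-5) = 100 + 1 - 10 = 91

91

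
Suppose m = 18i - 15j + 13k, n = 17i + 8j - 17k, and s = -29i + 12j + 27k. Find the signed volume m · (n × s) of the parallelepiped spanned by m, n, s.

n × s:
i: 8·27 - (-17)·12 = 216 - (-204) = 420
j: (-17)·(-29) - 17·27 = 493 - 459 = 34
k: 17·12 - 8·(-29) = 204 - (-232) = 436
n × s = (420, 34, 436)
m · (n × s) = 18·420 + (-15)·34 + 13·436 = 7560 - 510 + 5668 = 12718

12718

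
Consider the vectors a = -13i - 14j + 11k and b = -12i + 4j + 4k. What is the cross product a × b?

i: (-14)·4 - 11·4 = -56 - 44 = -100
j: 11·(-12) - (-13)·4 = -132 - (-52) = -80
k: (-13)·4 - (-14)·(-12) = -52 - 168 = -220
a × b = (-100, -80, -220)

(-100, -80, -220)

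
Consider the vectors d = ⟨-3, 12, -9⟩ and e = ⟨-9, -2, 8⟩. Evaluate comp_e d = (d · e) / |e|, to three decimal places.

d · e = (-3)·(-9) + 12·(-2) + (-9)·8 = 27 - 24 - 72 = -69
|e| = √(81 + 4 + 64) = √149 ≈ 12.2066
comp_e d = -69 / √149 ≈ -5.653

-5.653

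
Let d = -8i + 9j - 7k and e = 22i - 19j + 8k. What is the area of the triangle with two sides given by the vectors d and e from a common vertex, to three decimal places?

i: 9·8 - (-7)·(-19) = 72 - 133 = -61
j: (-7)·22 - (-8)·8 = -154 - (-64) = -90
k: (-8)·(-19) - 9·22 = 152 - 198 = -46
d × e = (-61, -90, -46)
|d × e| = √((-61)² + (-90)² + (-46)²) = √13937 ≈ 118.0551
area = ½ · 118.0551 ≈ 59.028

59.028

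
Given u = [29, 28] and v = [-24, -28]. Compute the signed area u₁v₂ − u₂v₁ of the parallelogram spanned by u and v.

29·(-28) - 28·(-24) = -812 - (-672) = -140

-140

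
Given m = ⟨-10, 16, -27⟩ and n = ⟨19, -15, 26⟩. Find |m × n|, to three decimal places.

i: 16·26 - (-27)·(-15) = 416 - 405 = 11
j: (-27)·19 - (-10)·26 = -513 - (-260) = -253
k: (-10)·(-15) - 16·19 = 150 - 304 = -154
m × n = (11, -253, -154)
|m × n| = √(11² + (-253)² + (-154)²) = √87846 ≈ 296.3883

296.388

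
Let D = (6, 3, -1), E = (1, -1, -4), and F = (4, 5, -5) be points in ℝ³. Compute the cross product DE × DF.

DE = (-5, -4, -3)
DF = (-2, 2, -4)
i: (-4)·(-4) - (-3)·2 = 16 - (-6) = 22
j: (-3)·(-2) - (-5)·(-4) = 6 - 20 = -14
k: (-5)·2 - (-4)·(-2) = -10 - 8 = -18
DE × DF = (22, -14, -18)

(22, -14, -18)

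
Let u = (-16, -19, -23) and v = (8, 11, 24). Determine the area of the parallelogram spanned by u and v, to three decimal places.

i: (-19)·24 - (-23)·11 = -456 - (-253) = -203
j: (-23)·8 - (-16)·24 = -184 - (-384) = 200
k: (-16)·11 - (-19)·8 = -176 - (-152) = -24
u × v = (-203, 200, -24)
|u × v| = √((-203)² + 200² + (-24)²) = √81785 ≈ 285.9808

285.981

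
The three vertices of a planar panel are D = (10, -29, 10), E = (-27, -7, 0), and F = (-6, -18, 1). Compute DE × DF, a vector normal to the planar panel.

(-88, -173, -55)

DE = (-37, 22, -10)
DF = (-16, 11, -9)
i: 22·(-9) - (-10)·11 = -198 - (-110) = -88
j: (-10)·(-16) - (-37)·(-9) = 160 - 333 = -173
k: (-37)·11 - 22·(-16) = -407 - (-352) = -55
DE × DF = (-88, -173, -55)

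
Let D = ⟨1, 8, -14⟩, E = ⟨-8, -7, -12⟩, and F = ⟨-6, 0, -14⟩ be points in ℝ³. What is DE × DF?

DE = (-9, -15, 2)
DF = (-7, -8, 0)
i: (-15)·0 - 2·(-8) = 0 - (-16) = 16
j: 2·(-7) - (-9)·0 = -14 - 0 = -14
k: (-9)·(-8) - (-15)·(-7) = 72 - 105 = -33
DE × DF = (16, -14, -33)

(16, -14, -33)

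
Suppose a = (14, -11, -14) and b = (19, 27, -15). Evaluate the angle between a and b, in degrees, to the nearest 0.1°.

77.4

a · b = 14·19 + (-11)·27 + (-14)·(-15) = 266 - 297 + 210 = 179
|a|² = 196 + 121 + 196 = 513,  |a| = √513 ≈ 22.649503
|b|² = 361 + 729 + 225 = 1315,  |b| = √1315 ≈ 36.262929
cos θ = 179 / (22.649503 · 36.262929) ≈ 0.21794
θ = arccos(0.21794) ≈ 77.4°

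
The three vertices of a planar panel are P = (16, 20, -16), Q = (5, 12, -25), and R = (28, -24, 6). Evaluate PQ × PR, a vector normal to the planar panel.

PQ = (-11, -8, -9)
PR = (12, -44, 22)
i: (-8)·22 - (-9)·(-44) = -176 - 396 = -572
j: (-9)·12 - (-11)·22 = -108 - (-242) = 134
k: (-11)·(-44) - (-8)·12 = 484 - (-96) = 580
PQ × PR = (-572, 134, 580)

(-572, 134, 580)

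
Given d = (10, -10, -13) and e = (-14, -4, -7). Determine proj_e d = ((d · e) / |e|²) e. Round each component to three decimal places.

d · e = 10·(-14) + (-10)·(-4) + (-13)·(-7) = -140 + 40 + 91 = -9
|e|² = 196 + 16 + 49 = 261
proj_e d = (-9/261) · (-14, -4, -7) ≈ (0.483, 0.138, 0.241)

(0.483, 0.138, 0.241)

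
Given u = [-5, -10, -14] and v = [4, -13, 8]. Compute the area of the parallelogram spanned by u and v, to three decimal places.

282.710

i: (-10)·8 - (-14)·(-13) = -80 - 182 = -262
j: (-14)·4 - (-5)·8 = -56 - (-40) = -16
k: (-5)·(-13) - (-10)·4 = 65 - (-40) = 105
u × v = (-262, -16, 105)
|u × v| = √((-262)² + (-16)² + 105²) = √79925 ≈ 282.7101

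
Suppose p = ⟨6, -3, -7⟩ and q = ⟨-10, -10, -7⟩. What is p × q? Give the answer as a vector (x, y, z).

(-49, 112, -90)

i: (-3)·(-7) - (-7)·(-10) = 21 - 70 = -49
j: (-7)·(-10) - 6·(-7) = 70 - (-42) = 112
k: 6·(-10) - (-3)·(-10) = -60 - 30 = -90
p × q = (-49, 112, -90)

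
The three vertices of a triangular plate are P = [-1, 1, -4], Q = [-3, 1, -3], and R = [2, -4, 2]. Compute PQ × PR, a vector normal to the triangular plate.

(5, 15, 10)

PQ = (-2, 0, 1)
PR = (3, -5, 6)
i: 0·6 - 1·(-5) = 0 - (-5) = 5
j: 1·3 - (-2)·6 = 3 - (-12) = 15
k: (-2)·(-5) - 0·3 = 10 - 0 = 10
PQ × PR = (5, 15, 10)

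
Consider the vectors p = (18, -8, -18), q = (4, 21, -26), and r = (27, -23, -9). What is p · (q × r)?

3024

q × r:
i: 21·(-9) - (-26)·(-23) = -189 - 598 = -787
j: (-26)·27 - 4·(-9) = -702 - (-36) = -666
k: 4·(-23) - 21·27 = -92 - 567 = -659
q × r = (-787, -666, -659)
p · (q × r) = 18·(-787) + (-8)·(-666) + (-18)·(-659) = -14166 + 5328 + 11862 = 3024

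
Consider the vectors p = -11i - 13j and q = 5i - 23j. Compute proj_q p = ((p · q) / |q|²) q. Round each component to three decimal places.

p · q = (-11)·5 + (-13)·(-23) = -55 + 299 = 244
|q|² = 25 + 529 = 554
proj_q p = (244/554) · (5, -23) ≈ (2.202, -10.130)

(2.202, -10.130)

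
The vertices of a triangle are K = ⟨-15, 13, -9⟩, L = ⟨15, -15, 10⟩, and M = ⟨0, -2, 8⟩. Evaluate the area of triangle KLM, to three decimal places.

148.329

KL = (30, -28, 19),  KM = (15, -15, 17)
i: (-28)·17 - 19·(-15) = -476 - (-285) = -191
j: 19·15 - 30·17 = 285 - 510 = -225
k: 30·(-15) - (-28)·15 = -450 - (-420) = -30
KL × KM = (-191, -225, -30)
|KL × KM| = √88006 ≈ 296.6581
area = ½ · 296.6581 ≈ 148.329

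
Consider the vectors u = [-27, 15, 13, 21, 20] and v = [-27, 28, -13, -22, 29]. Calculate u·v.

u · v = (-27)·(-27) + 15·28 + 13·(-13) + 21·(-22) + 20·29 = 729 + 420 - 169 - 462 + 580 = 1098

1098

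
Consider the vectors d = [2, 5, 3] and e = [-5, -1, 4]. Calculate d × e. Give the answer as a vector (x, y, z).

i: 5·4 - 3·(-1) = 20 - (-3) = 23
j: 3·(-5) - 2·4 = -15 - 8 = -23
k: 2·(-1) - 5·(-5) = -2 - (-25) = 23
d × e = (23, -23, 23)

(23, -23, 23)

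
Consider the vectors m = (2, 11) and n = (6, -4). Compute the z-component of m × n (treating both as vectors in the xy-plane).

2·(-4) - 11·6 = -8 - 66 = -74

-74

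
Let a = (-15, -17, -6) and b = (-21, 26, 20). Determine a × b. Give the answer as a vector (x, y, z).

(-184, 426, -747)

i: (-17)·20 - (-6)·26 = -340 - (-156) = -184
j: (-6)·(-21) - (-15)·20 = 126 - (-300) = 426
k: (-15)·26 - (-17)·(-21) = -390 - 357 = -747
a × b = (-184, 426, -747)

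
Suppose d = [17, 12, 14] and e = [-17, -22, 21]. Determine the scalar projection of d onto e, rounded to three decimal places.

d · e = 17·(-17) + 12·(-22) + 14·21 = -289 - 264 + 294 = -259
|e| = √(289 + 484 + 441) = √1214 ≈ 34.8425
comp_e d = -259 / √1214 ≈ -7.433

-7.433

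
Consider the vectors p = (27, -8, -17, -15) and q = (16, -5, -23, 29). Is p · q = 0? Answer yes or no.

p · q = 27·16 + (-8)·(-5) + (-17)·(-23) + (-15)·29 = 432 + 40 + 391 - 435 = 428
Nonzero, so the vectors are not orthogonal.

no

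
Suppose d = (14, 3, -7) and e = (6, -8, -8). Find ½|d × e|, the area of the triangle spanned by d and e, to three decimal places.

83.964

i: 3·(-8) - (-7)·(-8) = -24 - 56 = -80
j: (-7)·6 - 14·(-8) = -42 - (-112) = 70
k: 14·(-8) - 3·6 = -112 - 18 = -130
d × e = (-80, 70, -130)
|d × e| = √((-80)² + 70² + (-130)²) = √28200 ≈ 167.9286
area = ½ · 167.9286 ≈ 83.964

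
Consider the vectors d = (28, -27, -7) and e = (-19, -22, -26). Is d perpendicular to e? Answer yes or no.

d · e = 28·(-19) + (-27)·(-22) + (-7)·(-26) = -532 + 594 + 182 = 244
Nonzero, so the vectors are not orthogonal.

no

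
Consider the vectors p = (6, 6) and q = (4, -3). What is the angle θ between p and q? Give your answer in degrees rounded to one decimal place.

81.9

p · q = 6·4 + 6·(-3) = 24 - 18 = 6
|p|² = 36 + 36 = 72,  |p| = √72 ≈ 8.485281
|q|² = 16 + 9 = 25,  |q| = √25 ≈ 5.000000
cos θ = 6 / (8.485281 · 5.000000) ≈ 0.14142
θ = arccos(0.14142) ≈ 81.9°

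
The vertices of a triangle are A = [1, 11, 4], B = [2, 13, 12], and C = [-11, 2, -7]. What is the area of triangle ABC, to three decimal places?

49.875

AB = (1, 2, 8),  AC = (-12, -9, -11)
i: 2·(-11) - 8·(-9) = -22 - (-72) = 50
j: 8·(-12) - 1·(-11) = -96 - (-11) = -85
k: 1·(-9) - 2·(-12) = -9 - (-24) = 15
AB × AC = (50, -85, 15)
|AB × AC| = √9950 ≈ 99.7497
area = ½ · 99.7497 ≈ 49.875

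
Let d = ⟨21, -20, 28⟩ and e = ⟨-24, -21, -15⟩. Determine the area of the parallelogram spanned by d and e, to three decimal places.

i: (-20)·(-15) - 28·(-21) = 300 - (-588) = 888
j: 28·(-24) - 21·(-15) = -672 - (-315) = -357
k: 21·(-21) - (-20)·(-24) = -441 - 480 = -921
d × e = (888, -357, -921)
|d × e| = √(888² + (-357)² + (-921)²) = √1764234 ≈ 1328.2447

1328.245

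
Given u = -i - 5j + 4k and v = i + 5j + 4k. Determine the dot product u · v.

u · v = (-1)·1 + (-5)·5 + 4·4 = -1 - 25 + 16 = -10

-10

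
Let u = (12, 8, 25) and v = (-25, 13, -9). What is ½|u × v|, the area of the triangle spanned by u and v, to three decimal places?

i: 8·(-9) - 25·13 = -72 - 325 = -397
j: 25·(-25) - 12·(-9) = -625 - (-108) = -517
k: 12·13 - 8·(-25) = 156 - (-200) = 356
u × v = (-397, -517, 356)
|u × v| = √((-397)² + (-517)² + 356²) = √551634 ≈ 742.7207
area = ½ · 742.7207 ≈ 371.360

371.360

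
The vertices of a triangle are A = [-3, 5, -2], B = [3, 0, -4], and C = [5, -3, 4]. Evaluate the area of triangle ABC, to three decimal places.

34.943

AB = (6, -5, -2),  AC = (8, -8, 6)
i: (-5)·6 - (-2)·(-8) = -30 - 16 = -46
j: (-2)·8 - 6·6 = -16 - 36 = -52
k: 6·(-8) - (-5)·8 = -48 - (-40) = -8
AB × AC = (-46, -52, -8)
|AB × AC| = √4884 ≈ 69.8856
area = ½ · 69.8856 ≈ 34.943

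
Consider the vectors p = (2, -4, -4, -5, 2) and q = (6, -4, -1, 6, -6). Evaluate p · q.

p · q = 2·6 + (-4)·(-4) + (-4)·(-1) + (-5)·6 + 2·(-6) = 12 + 16 + 4 - 30 - 12 = -10

-10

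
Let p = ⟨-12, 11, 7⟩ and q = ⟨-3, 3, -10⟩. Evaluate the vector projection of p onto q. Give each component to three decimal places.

p · q = (-12)·(-3) + 11·3 + 7·(-10) = 36 + 33 - 70 = -1
|q|² = 9 + 9 + 100 = 118
proj_q p = (-1/118) · (-3, 3, -10) ≈ (0.025, -0.025, 0.085)

(0.025, -0.025, 0.085)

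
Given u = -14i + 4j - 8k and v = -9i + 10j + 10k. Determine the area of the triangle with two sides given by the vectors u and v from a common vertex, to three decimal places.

132.439

i: 4·10 - (-8)·10 = 40 - (-80) = 120
j: (-8)·(-9) - (-14)·10 = 72 - (-140) = 212
k: (-14)·10 - 4·(-9) = -140 - (-36) = -104
u × v = (120, 212, -104)
|u × v| = √(120² + 212² + (-104)²) = √70160 ≈ 264.8773
area = ½ · 264.8773 ≈ 132.439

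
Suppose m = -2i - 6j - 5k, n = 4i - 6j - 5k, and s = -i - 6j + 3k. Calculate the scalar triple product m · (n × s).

288

n × s:
i: (-6)·3 - (-5)·(-6) = -18 - 30 = -48
j: (-5)·(-1) - 4·3 = 5 - 12 = -7
k: 4·(-6) - (-6)·(-1) = -24 - 6 = -30
n × s = (-48, -7, -30)
m · (n × s) = (-2)·(-48) + (-6)·(-7) + (-5)·(-30) = 96 + 42 + 150 = 288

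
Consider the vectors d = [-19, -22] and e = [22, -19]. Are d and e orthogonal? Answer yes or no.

yes

d · e = (-19)·22 + (-22)·(-19) = -418 + 418 = 0
Zero, so the vectors are orthogonal.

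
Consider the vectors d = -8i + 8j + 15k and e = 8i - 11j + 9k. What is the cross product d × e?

i: 8·9 - 15·(-11) = 72 - (-165) = 237
j: 15·8 - (-8)·9 = 120 - (-72) = 192
k: (-8)·(-11) - 8·8 = 88 - 64 = 24
d × e = (237, 192, 24)

(237, 192, 24)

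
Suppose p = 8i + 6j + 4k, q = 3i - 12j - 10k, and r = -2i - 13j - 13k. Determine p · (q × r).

q × r:
i: (-12)·(-13) - (-10)·(-13) = 156 - 130 = 26
j: (-10)·(-2) - 3·(-13) = 20 - (-39) = 59
k: 3·(-13) - (-12)·(-2) = -39 - 24 = -63
q × r = (26, 59, -63)
p · (q × r) = 8·26 + 6·59 + 4·(-63) = 208 + 354 - 252 = 310

310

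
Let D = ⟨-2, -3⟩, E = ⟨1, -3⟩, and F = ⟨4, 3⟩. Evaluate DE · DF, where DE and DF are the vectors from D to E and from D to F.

DE = E − D = (3, 0)
DF = F − D = (6, 6)
DE · DF = 3·6 + 0·6 = 18 + 0 = 18

18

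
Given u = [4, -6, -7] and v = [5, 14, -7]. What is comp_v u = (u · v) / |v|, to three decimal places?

u · v = 4·5 + (-6)·14 + (-7)·(-7) = 20 - 84 + 49 = -15
|v| = √(25 + 196 + 49) = √270 ≈ 16.4317
comp_v u = -15 / √270 ≈ -0.913

-0.913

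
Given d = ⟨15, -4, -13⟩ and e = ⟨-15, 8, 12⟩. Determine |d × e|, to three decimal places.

83.433

i: (-4)·12 - (-13)·8 = -48 - (-104) = 56
j: (-13)·(-15) - 15·12 = 195 - 180 = 15
k: 15·8 - (-4)·(-15) = 120 - 60 = 60
d × e = (56, 15, 60)
|d × e| = √(56² + 15² + 60²) = √6961 ≈ 83.4326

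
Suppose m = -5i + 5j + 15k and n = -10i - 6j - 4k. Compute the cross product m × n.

(70, -170, 80)

i: 5·(-4) - 15·(-6) = -20 - (-90) = 70
j: 15·(-10) - (-5)·(-4) = -150 - 20 = -170
k: (-5)·(-6) - 5·(-10) = 30 - (-50) = 80
m × n = (70, -170, 80)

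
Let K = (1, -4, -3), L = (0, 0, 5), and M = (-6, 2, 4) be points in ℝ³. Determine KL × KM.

KL = (-1, 4, 8)
KM = (-7, 6, 7)
i: 4·7 - 8·6 = 28 - 48 = -20
j: 8·(-7) - (-1)·7 = -56 - (-7) = -49
k: (-1)·6 - 4·(-7) = -6 - (-28) = 22
KL × KM = (-20, -49, 22)

(-20, -49, 22)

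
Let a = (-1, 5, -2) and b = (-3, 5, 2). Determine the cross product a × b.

i: 5·2 - (-2)·5 = 10 - (-10) = 20
j: (-2)·(-3) - (-1)·2 = 6 - (-2) = 8
k: (-1)·5 - 5·(-3) = -5 - (-15) = 10
a × b = (20, 8, 10)

(20, 8, 10)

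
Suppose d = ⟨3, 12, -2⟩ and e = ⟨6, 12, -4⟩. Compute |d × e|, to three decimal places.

i: 12·(-4) - (-2)·12 = -48 - (-24) = -24
j: (-2)·6 - 3·(-4) = -12 - (-12) = 0
k: 3·12 - 12·6 = 36 - 72 = -36
d × e = (-24, 0, -36)
|d × e| = √((-24)² + 0² + (-36)²) = √1872 ≈ 43.2666

43.267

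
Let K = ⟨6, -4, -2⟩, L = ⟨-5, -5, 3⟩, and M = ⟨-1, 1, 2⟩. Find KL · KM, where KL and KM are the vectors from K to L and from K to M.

92

KL = L − K = (-11, -1, 5)
KM = M − K = (-7, 5, 4)
KL · KM = (-11)·(-7) + (-1)·5 + 5·4 = 77 - 5 + 20 = 92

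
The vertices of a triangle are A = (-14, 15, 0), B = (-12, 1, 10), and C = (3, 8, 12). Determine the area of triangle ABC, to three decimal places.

142.387

AB = (2, -14, 10),  AC = (17, -7, 12)
i: (-14)·12 - 10·(-7) = -168 - (-70) = -98
j: 10·17 - 2·12 = 170 - 24 = 146
k: 2·(-7) - (-14)·17 = -14 - (-238) = 224
AB × AC = (-98, 146, 224)
|AB × AC| = √81096 ≈ 284.7736
area = ½ · 284.7736 ≈ 142.387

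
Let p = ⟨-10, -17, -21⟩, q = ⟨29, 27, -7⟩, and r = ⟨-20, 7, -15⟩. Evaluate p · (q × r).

q × r:
i: 27·(-15) - (-7)·7 = -405 - (-49) = -356
j: (-7)·(-20) - 29·(-15) = 140 - (-435) = 575
k: 29·7 - 27·(-20) = 203 - (-540) = 743
q × r = (-356, 575, 743)
p · (q × r) = (-10)·(-356) + (-17)·575 + (-21)·743 = 3560 - 9775 - 15603 = -21818

-21818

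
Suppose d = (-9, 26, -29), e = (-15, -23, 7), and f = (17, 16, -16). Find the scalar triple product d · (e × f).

-9829

e × f:
i: (-23)·(-16) - 7·16 = 368 - 112 = 256
j: 7·17 - (-15)·(-16) = 119 - 240 = -121
k: (-15)·16 - (-23)·17 = -240 - (-391) = 151
e × f = (256, -121, 151)
d · (e × f) = (-9)·256 + 26·(-121) + (-29)·151 = -2304 - 3146 - 4379 = -9829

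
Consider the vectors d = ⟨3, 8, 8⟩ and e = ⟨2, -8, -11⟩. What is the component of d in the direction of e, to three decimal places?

d · e = 3·2 + 8·(-8) + 8·(-11) = 6 - 64 - 88 = -146
|e| = √(4 + 64 + 121) = √189 ≈ 13.7477
comp_e d = -146 / √189 ≈ -10.620

-10.620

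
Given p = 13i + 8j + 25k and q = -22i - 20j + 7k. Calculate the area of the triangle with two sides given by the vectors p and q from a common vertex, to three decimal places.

i: 8·7 - 25·(-20) = 56 - (-500) = 556
j: 25·(-22) - 13·7 = -550 - 91 = -641
k: 13·(-20) - 8·(-22) = -260 - (-176) = -84
p × q = (556, -641, -84)
|p × q| = √(556² + (-641)² + (-84)²) = √727073 ≈ 852.6858
area = ½ · 852.6858 ≈ 426.343

426.343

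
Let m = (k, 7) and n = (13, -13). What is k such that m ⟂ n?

7

m · n = k·13 + 7·(-13) = -91 + 13k
Set equal to 0: 13k = 91, so k = 7.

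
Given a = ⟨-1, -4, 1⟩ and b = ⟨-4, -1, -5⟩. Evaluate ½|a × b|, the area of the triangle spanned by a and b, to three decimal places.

13.666

i: (-4)·(-5) - 1·(-1) = 20 - (-1) = 21
j: 1·(-4) - (-1)·(-5) = -4 - 5 = -9
k: (-1)·(-1) - (-4)·(-4) = 1 - 16 = -15
a × b = (21, -9, -15)
|a × b| = √(21² + (-9)² + (-15)²) = √747 ≈ 27.3313
area = ½ · 27.3313 ≈ 13.666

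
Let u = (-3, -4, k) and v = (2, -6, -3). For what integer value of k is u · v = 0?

6

u · v = (-3)·2 + (-4)·(-6) + k·(-3) = 18 - 3k
Set equal to 0: -3k = -18, so k = 6.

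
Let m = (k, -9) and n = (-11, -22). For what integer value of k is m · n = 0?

18

m · n = k·(-11) + (-9)·(-22) = 198 - 11k
Set equal to 0: -11k = -198, so k = 18.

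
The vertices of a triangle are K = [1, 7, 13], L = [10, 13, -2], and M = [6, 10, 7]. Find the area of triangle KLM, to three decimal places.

KL = (9, 6, -15),  KM = (5, 3, -6)
i: 6·(-6) - (-15)·3 = -36 - (-45) = 9
j: (-15)·5 - 9·(-6) = -75 - (-54) = -21
k: 9·3 - 6·5 = 27 - 30 = -3
KL × KM = (9, -21, -3)
|KL × KM| = √531 ≈ 23.0434
area = ½ · 23.0434 ≈ 11.522

11.522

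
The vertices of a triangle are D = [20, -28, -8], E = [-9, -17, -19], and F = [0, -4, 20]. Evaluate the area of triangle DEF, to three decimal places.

636.157

DE = (-29, 11, -11),  DF = (-20, 24, 28)
i: 11·28 - (-11)·24 = 308 - (-264) = 572
j: (-11)·(-20) - (-29)·28 = 220 - (-812) = 1032
k: (-29)·24 - 11·(-20) = -696 - (-220) = -476
DE × DF = (572, 1032, -476)
|DE × DF| = √1618784 ≈ 1272.3144
area = ½ · 1272.3144 ≈ 636.157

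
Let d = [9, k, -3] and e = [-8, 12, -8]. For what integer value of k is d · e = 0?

4

d · e = 9·(-8) + k·12 + (-3)·(-8) = -48 + 12k
Set equal to 0: 12k = 48, so k = 4.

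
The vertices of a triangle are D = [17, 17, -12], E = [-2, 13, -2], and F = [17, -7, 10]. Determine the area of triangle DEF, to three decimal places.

DE = (-19, -4, 10),  DF = (0, -24, 22)
i: (-4)·22 - 10·(-24) = -88 - (-240) = 152
j: 10·0 - (-19)·22 = 0 - (-418) = 418
k: (-19)·(-24) - (-4)·0 = 456 - 0 = 456
DE × DF = (152, 418, 456)
|DE × DF| = √405764 ≈ 636.9961
area = ½ · 636.9961 ≈ 318.498

318.498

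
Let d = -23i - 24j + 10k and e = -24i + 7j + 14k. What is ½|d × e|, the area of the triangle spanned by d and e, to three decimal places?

i: (-24)·14 - 10·7 = -336 - 70 = -406
j: 10·(-24) - (-23)·14 = -240 - (-322) = 82
k: (-23)·7 - (-24)·(-24) = -161 - 576 = -737
d × e = (-406, 82, -737)
|d × e| = √((-406)² + 82² + (-737)²) = √714729 ≈ 845.4165
area = ½ · 845.4165 ≈ 422.708

422.708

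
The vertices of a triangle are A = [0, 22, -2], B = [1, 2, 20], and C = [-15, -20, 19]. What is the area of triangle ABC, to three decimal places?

351.490

AB = (1, -20, 22),  AC = (-15, -42, 21)
i: (-20)·21 - 22·(-42) = -420 - (-924) = 504
j: 22·(-15) - 1·21 = -330 - 21 = -351
k: 1·(-42) - (-20)·(-15) = -42 - 300 = -342
AB × AC = (504, -351, -342)
|AB × AC| = √494181 ≈ 702.9801
area = ½ · 702.9801 ≈ 351.490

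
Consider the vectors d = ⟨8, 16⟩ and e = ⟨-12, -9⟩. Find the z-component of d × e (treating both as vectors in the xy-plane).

8·(-9) - 16·(-12) = -72 - (-192) = 120

120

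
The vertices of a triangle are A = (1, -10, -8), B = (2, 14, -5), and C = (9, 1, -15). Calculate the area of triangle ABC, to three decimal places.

136.128

AB = (1, 24, 3),  AC = (8, 11, -7)
i: 24·(-7) - 3·11 = -168 - 33 = -201
j: 3·8 - 1·(-7) = 24 - (-7) = 31
k: 1·11 - 24·8 = 11 - 192 = -181
AB × AC = (-201, 31, -181)
|AB × AC| = √74123 ≈ 272.2554
area = ½ · 272.2554 ≈ 136.128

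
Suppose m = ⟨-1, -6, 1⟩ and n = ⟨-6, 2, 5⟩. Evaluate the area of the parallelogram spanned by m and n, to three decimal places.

49.689

i: (-6)·5 - 1·2 = -30 - 2 = -32
j: 1·(-6) - (-1)·5 = -6 - (-5) = -1
k: (-1)·2 - (-6)·(-6) = -2 - 36 = -38
m × n = (-32, -1, -38)
|m × n| = √((-32)² + (-1)² + (-38)²) = √2469 ≈ 49.6890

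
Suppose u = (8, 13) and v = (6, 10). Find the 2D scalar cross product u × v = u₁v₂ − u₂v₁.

2

8·10 - 13·6 = 80 - 78 = 2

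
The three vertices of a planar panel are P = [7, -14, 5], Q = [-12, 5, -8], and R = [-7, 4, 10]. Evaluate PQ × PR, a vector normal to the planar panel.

PQ = (-19, 19, -13)
PR = (-14, 18, 5)
i: 19·5 - (-13)·18 = 95 - (-234) = 329
j: (-13)·(-14) - (-19)·5 = 182 - (-95) = 277
k: (-19)·18 - 19·(-14) = -342 - (-266) = -76
PQ × PR = (329, 277, -76)

(329, 277, -76)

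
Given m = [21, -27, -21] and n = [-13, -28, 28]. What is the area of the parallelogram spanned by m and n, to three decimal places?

i: (-27)·28 - (-21)·(-28) = -756 - 588 = -1344
j: (-21)·(-13) - 21·28 = 273 - 588 = -315
k: 21·(-28) - (-27)·(-13) = -588 - 351 = -939
m × n = (-1344, -315, -939)
|m × n| = √((-1344)² + (-315)² + (-939)²) = √2787282 ≈ 1669.5155

1669.515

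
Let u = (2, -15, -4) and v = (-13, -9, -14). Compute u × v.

i: (-15)·(-14) - (-4)·(-9) = 210 - 36 = 174
j: (-4)·(-13) - 2·(-14) = 52 - (-28) = 80
k: 2·(-9) - (-15)·(-13) = -18 - 195 = -213
u × v = (174, 80, -213)

(174, 80, -213)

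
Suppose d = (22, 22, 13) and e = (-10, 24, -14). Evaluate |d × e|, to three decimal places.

i: 22·(-14) - 13·24 = -308 - 312 = -620
j: 13·(-10) - 22·(-14) = -130 - (-308) = 178
k: 22·24 - 22·(-10) = 528 - (-220) = 748
d × e = (-620, 178, 748)
|d × e| = √((-620)² + 178² + 748²) = √975588 ≈ 987.7186

987.719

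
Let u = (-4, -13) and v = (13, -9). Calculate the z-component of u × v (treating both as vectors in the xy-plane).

205

(-4)·(-9) - (-13)·13 = 36 - (-169) = 205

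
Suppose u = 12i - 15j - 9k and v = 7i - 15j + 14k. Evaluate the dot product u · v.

u · v = 12·7 + (-15)·(-15) + (-9)·14 = 84 + 225 - 126 = 183

183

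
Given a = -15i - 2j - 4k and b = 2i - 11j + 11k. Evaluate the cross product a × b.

(-66, 157, 169)

i: (-2)·11 - (-4)·(-11) = -22 - 44 = -66
j: (-4)·2 - (-15)·11 = -8 - (-165) = 157
k: (-15)·(-11) - (-2)·2 = 165 - (-4) = 169
a × b = (-66, 157, 169)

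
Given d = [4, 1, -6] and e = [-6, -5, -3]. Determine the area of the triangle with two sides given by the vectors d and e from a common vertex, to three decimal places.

29.954

i: 1·(-3) - (-6)·(-5) = -3 - 30 = -33
j: (-6)·(-6) - 4·(-3) = 36 - (-12) = 48
k: 4·(-5) - 1·(-6) = -20 - (-6) = -14
d × e = (-33, 48, -14)
|d × e| = √((-33)² + 48² + (-14)²) = √3589 ≈ 59.9083
area = ½ · 59.9083 ≈ 29.954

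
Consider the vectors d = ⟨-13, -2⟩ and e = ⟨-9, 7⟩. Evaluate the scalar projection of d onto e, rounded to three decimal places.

9.034

d · e = (-13)·(-9) + (-2)·7 = 117 - 14 = 103
|e| = √(81 + 49) = √130 ≈ 11.4018
comp_e d = 103 / √130 ≈ 9.034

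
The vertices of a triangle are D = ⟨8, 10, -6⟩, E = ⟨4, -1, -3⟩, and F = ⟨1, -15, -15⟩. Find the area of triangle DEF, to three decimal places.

92.269

DE = (-4, -11, 3),  DF = (-7, -25, -9)
i: (-11)·(-9) - 3·(-25) = 99 - (-75) = 174
j: 3·(-7) - (-4)·(-9) = -21 - 36 = -57
k: (-4)·(-25) - (-11)·(-7) = 100 - 77 = 23
DE × DF = (174, -57, 23)
|DE × DF| = √34054 ≈ 184.5373
area = ½ · 184.5373 ≈ 92.269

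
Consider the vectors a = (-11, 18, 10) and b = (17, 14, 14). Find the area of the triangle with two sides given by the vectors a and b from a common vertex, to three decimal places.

286.845

i: 18·14 - 10·14 = 252 - 140 = 112
j: 10·17 - (-11)·14 = 170 - (-154) = 324
k: (-11)·14 - 18·17 = -154 - 306 = -460
a × b = (112, 324, -460)
|a × b| = √(112² + 324² + (-460)²) = √329120 ≈ 573.6898
area = ½ · 573.6898 ≈ 286.845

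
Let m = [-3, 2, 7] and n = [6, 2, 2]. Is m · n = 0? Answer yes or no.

m · n = (-3)·6 + 2·2 + 7·2 = -18 + 4 + 14 = 0
Zero, so the vectors are orthogonal.

yes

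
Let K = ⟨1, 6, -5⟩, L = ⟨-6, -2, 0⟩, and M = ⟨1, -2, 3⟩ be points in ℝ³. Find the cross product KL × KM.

(-24, 56, 56)

KL = (-7, -8, 5)
KM = (0, -8, 8)
i: (-8)·8 - 5·(-8) = -64 - (-40) = -24
j: 5·0 - (-7)·8 = 0 - (-56) = 56
k: (-7)·(-8) - (-8)·0 = 56 - 0 = 56
KL × KM = (-24, 56, 56)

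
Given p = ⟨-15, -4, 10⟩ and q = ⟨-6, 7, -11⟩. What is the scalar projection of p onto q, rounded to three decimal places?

p · q = (-15)·(-6) + (-4)·7 + 10·(-11) = 90 - 28 - 110 = -48
|q| = √(36 + 49 + 121) = √206 ≈ 14.3527
comp_q p = -48 / √206 ≈ -3.344

-3.344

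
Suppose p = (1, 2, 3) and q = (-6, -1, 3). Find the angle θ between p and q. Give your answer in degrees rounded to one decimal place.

p · q = 1·(-6) + 2·(-1) + 3·3 = -6 - 2 + 9 = 1
|p|² = 1 + 4 + 9 = 14,  |p| = √14 ≈ 3.741657
|q|² = 36 + 1 + 9 = 46,  |q| = √46 ≈ 6.782330
cos θ = 1 / (3.741657 · 6.782330) ≈ 0.03941
θ = arccos(0.03941) ≈ 87.7°

87.7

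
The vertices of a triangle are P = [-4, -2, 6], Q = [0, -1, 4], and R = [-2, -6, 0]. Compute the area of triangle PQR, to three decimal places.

15.166

PQ = (4, 1, -2),  PR = (2, -4, -6)
i: 1·(-6) - (-2)·(-4) = -6 - 8 = -14
j: (-2)·2 - 4·(-6) = -4 - (-24) = 20
k: 4·(-4) - 1·2 = -16 - 2 = -18
PQ × PR = (-14, 20, -18)
|PQ × PR| = √920 ≈ 30.3315
area = ½ · 30.3315 ≈ 15.166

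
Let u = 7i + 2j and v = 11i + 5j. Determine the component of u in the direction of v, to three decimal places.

u · v = 7·11 + 2·5 = 77 + 10 = 87
|v| = √(121 + 25) = √146 ≈ 12.0830
comp_v u = 87 / √146 ≈ 7.200

7.200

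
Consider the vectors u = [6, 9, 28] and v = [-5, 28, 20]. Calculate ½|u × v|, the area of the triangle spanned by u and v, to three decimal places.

345.610

i: 9·20 - 28·28 = 180 - 784 = -604
j: 28·(-5) - 6·20 = -140 - 120 = -260
k: 6·28 - 9·(-5) = 168 - (-45) = 213
u × v = (-604, -260, 213)
|u × v| = √((-604)² + (-260)² + 213²) = √477785 ≈ 691.2199
area = ½ · 691.2199 ≈ 345.610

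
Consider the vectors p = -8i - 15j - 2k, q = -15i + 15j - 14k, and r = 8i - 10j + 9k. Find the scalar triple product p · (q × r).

q × r:
i: 15·9 - (-14)·(-10) = 135 - 140 = -5
j: (-14)·8 - (-15)·9 = -112 - (-135) = 23
k: (-15)·(-10) - 15·8 = 150 - 120 = 30
q × r = (-5, 23, 30)
p · (q × r) = (-8)·(-5) + (-15)·23 + (-2)·30 = 40 - 345 - 60 = -365

-365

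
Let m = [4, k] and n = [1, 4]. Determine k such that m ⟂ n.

-1

m · n = 4·1 + k·4 = 4 + 4k
Set equal to 0: 4k = -4, so k = -1.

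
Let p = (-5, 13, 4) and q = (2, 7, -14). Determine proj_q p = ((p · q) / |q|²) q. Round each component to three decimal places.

p · q = (-5)·2 + 13·7 + 4·(-14) = -10 + 91 - 56 = 25
|q|² = 4 + 49 + 196 = 249
proj_q p = (25/249) · (2, 7, -14) ≈ (0.201, 0.703, -1.406)

(0.201, 0.703, -1.406)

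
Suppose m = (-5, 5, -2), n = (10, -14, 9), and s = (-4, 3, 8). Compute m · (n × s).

n × s:
i: (-14)·8 - 9·3 = -112 - 27 = -139
j: 9·(-4) - 10·8 = -36 - 80 = -116
k: 10·3 - (-14)·(-4) = 30 - 56 = -26
n × s = (-139, -116, -26)
m · (n × s) = (-5)·(-139) + 5·(-116) + (-2)·(-26) = 695 - 580 + 52 = 167

167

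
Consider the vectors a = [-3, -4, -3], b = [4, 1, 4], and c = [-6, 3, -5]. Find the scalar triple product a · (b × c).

b × c:
i: 1·(-5) - 4·3 = -5 - 12 = -17
j: 4·(-6) - 4·(-5) = -24 - (-20) = -4
k: 4·3 - 1·(-6) = 12 - (-6) = 18
b × c = (-17, -4, 18)
a · (b × c) = (-3)·(-17) + (-4)·(-4) + (-3)·18 = 51 + 16 - 54 = 13

13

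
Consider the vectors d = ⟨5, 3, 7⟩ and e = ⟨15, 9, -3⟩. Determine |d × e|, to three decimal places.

i: 3·(-3) - 7·9 = -9 - 63 = -72
j: 7·15 - 5·(-3) = 105 - (-15) = 120
k: 5·9 - 3·15 = 45 - 45 = 0
d × e = (-72, 120, 0)
|d × e| = √((-72)² + 120² + 0²) = √19584 ≈ 139.9428

139.943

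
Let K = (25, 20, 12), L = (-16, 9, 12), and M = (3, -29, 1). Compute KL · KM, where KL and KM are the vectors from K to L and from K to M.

1441

KL = L − K = (-41, -11, 0)
KM = M − K = (-22, -49, -11)
KL · KM = (-41)·(-22) + (-11)·(-49) + 0·(-11) = 902 + 539 + 0 = 1441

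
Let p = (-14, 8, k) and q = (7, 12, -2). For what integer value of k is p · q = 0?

p · q = (-14)·7 + 8·12 + k·(-2) = -2 - 2k
Set equal to 0: -2k = 2, so k = -1.

-1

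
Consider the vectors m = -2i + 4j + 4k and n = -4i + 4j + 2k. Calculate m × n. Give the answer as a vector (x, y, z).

i: 4·2 - 4·4 = 8 - 16 = -8
j: 4·(-4) - (-2)·2 = -16 - (-4) = -12
k: (-2)·4 - 4·(-4) = -8 - (-16) = 8
m × n = (-8, -12, 8)

(-8, -12, 8)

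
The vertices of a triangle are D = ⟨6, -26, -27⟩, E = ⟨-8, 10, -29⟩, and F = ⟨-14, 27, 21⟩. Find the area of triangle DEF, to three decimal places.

DE = (-14, 36, -2),  DF = (-20, 53, 48)
i: 36·48 - (-2)·53 = 1728 - (-106) = 1834
j: (-2)·(-20) - (-14)·48 = 40 - (-672) = 712
k: (-14)·53 - 36·(-20) = -742 - (-720) = -22
DE × DF = (1834, 712, -22)
|DE × DF| = √3870984 ≈ 1967.4816
area = ½ · 1967.4816 ≈ 983.741

983.741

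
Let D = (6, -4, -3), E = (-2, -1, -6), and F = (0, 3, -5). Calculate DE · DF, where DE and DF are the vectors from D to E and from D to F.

DE = E − D = (-8, 3, -3)
DF = F − D = (-6, 7, -2)
DE · DF = (-8)·(-6) + 3·7 + (-3)·(-2) = 48 + 21 + 6 = 75

75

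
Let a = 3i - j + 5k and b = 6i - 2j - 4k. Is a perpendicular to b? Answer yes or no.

a · b = 3·6 + (-1)·(-2) + 5·(-4) = 18 + 2 - 20 = 0
Zero, so the vectors are orthogonal.

yes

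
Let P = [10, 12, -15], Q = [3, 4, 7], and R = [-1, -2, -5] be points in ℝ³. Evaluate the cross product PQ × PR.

PQ = (-7, -8, 22)
PR = (-11, -14, 10)
i: (-8)·10 - 22·(-14) = -80 - (-308) = 228
j: 22·(-11) - (-7)·10 = -242 - (-70) = -172
k: (-7)·(-14) - (-8)·(-11) = 98 - 88 = 10
PQ × PR = (228, -172, 10)

(228, -172, 10)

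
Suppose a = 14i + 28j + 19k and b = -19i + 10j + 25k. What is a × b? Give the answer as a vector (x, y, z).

(510, -711, 672)

i: 28·25 - 19·10 = 700 - 190 = 510
j: 19·(-19) - 14·25 = -361 - 350 = -711
k: 14·10 - 28·(-19) = 140 - (-532) = 672
a × b = (510, -711, 672)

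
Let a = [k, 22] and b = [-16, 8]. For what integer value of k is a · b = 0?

a · b = k·(-16) + 22·8 = 176 - 16k
Set equal to 0: -16k = -176, so k = 11.

11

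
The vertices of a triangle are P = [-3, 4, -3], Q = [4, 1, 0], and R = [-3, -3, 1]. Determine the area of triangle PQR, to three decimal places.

28.574

PQ = (7, -3, 3),  PR = (0, -7, 4)
i: (-3)·4 - 3·(-7) = -12 - (-21) = 9
j: 3·0 - 7·4 = 0 - 28 = -28
k: 7·(-7) - (-3)·0 = -49 - 0 = -49
PQ × PR = (9, -28, -49)
|PQ × PR| = √3266 ≈ 57.1489
area = ½ · 57.1489 ≈ 28.574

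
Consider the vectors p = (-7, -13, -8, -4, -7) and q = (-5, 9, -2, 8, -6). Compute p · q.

p · q = (-7)·(-5) + (-13)·9 + (-8)·(-2) + (-4)·8 + (-7)·(-6) = 35 - 117 + 16 - 32 + 42 = -56

-56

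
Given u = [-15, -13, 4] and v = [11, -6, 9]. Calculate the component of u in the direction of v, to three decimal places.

-3.306

u · v = (-15)·11 + (-13)·(-6) + 4·9 = -165 + 78 + 36 = -51
|v| = √(121 + 36 + 81) = √238 ≈ 15.4272
comp_v u = -51 / √238 ≈ -3.306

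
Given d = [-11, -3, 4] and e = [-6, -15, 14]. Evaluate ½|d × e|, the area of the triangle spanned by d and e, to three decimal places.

i: (-3)·14 - 4·(-15) = -42 - (-60) = 18
j: 4·(-6) - (-11)·14 = -24 - (-154) = 130
k: (-11)·(-15) - (-3)·(-6) = 165 - 18 = 147
d × e = (18, 130, 147)
|d × e| = √(18² + 130² + 147²) = √38833 ≈ 197.0609
area = ½ · 197.0609 ≈ 98.530

98.530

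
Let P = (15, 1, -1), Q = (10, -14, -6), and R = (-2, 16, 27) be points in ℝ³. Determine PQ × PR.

PQ = (-5, -15, -5)
PR = (-17, 15, 28)
i: (-15)·28 - (-5)·15 = -420 - (-75) = -345
j: (-5)·(-17) - (-5)·28 = 85 - (-140) = 225
k: (-5)·15 - (-15)·(-17) = -75 - 255 = -330
PQ × PR = (-345, 225, -330)

(-345, 225, -330)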